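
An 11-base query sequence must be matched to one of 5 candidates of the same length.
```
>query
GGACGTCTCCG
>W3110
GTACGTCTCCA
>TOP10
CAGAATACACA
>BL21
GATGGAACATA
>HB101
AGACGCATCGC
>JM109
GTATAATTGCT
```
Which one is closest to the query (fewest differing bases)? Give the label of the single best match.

W3110

W3110 differs at 2 bases; TOP10 differs at 9 bases; BL21 differs at 9 bases; HB101 differs at 5 bases; JM109 differs at 7 bases. The closest is W3110.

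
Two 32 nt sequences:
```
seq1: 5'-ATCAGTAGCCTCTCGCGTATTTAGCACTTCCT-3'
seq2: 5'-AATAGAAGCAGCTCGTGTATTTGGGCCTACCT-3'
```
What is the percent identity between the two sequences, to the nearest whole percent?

10 positions differ (2, 3, 6, 10, 11, 16, 23, 25, 26, 29), so 22 of 32 match: 22/32 = 68.75%.

69%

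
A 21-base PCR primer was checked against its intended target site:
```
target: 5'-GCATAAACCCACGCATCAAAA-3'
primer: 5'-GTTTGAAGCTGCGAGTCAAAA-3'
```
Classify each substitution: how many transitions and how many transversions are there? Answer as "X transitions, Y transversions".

5 transitions, 3 transversions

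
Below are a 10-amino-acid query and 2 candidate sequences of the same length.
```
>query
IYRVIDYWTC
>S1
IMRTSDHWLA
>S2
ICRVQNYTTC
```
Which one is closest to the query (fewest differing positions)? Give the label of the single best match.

S2

S1 differs at 6 positions; S2 differs at 4 positions. The closest is S2.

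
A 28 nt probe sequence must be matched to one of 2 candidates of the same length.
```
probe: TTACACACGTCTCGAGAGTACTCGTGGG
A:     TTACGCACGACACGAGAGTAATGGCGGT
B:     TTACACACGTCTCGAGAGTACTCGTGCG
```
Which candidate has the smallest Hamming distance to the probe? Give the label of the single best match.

B

Hamming distances to probe — A: 7; B: 1.
Smallest is B with 1 mismatch.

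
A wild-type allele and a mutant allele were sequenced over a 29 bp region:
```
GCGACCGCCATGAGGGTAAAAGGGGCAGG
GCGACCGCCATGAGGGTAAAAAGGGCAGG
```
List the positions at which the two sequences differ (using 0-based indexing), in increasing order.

Differences at position 21 (G→A).

21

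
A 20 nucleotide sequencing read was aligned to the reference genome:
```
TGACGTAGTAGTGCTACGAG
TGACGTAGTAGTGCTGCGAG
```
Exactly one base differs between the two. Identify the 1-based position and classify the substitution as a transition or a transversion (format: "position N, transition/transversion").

Position 16 changes A→G. A is a purine and G is a purine, so this is a transition.

position 16, transition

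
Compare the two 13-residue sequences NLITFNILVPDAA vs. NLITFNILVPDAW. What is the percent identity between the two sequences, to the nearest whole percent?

92%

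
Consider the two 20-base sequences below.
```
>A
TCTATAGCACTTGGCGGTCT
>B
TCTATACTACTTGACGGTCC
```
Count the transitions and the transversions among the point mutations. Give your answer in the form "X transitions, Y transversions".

3 transitions, 1 transversion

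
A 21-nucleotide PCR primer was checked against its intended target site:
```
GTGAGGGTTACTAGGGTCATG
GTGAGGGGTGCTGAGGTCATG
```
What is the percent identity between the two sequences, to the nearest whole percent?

81%

4 positions differ (8, 10, 13, 14), so 17 of 21 match: 17/21 = 80.95%.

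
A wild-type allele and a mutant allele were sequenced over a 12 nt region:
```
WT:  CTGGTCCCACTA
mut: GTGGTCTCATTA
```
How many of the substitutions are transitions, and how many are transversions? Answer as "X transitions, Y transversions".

2 transitions, 1 transversion

Mismatches (1-based):
position 1: C→G (pyrimidine→purine, transversion)
position 7: C→T (pyrimidine→pyrimidine, transition)
position 10: C→T (pyrimidine→pyrimidine, transition)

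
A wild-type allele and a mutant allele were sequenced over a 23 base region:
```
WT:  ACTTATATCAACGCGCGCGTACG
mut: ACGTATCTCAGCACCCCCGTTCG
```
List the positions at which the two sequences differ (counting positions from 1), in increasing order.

Scanning 1-based: 3: T/G; 7: A/C; 11: A/G; 13: G/A; 15: G/C; 17: G/C; 21: A/T.

3, 7, 11, 13, 15, 17, 21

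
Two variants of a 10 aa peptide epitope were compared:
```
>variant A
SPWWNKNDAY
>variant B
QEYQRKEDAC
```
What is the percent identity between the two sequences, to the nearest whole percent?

7 positions differ (1, 2, 3, 4, 5, 7, 10), so 3 of 10 match: 3/10 = 30%.

30%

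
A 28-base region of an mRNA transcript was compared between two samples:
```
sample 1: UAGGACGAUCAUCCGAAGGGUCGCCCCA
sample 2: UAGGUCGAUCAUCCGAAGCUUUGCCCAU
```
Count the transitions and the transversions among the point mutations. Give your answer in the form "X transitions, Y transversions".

1 transition, 5 transversions

Mismatches (1-based):
site 5: A→U (purine→pyrimidine, transversion)
site 19: G→C (purine→pyrimidine, transversion)
site 20: G→U (purine→pyrimidine, transversion)
site 22: C→U (pyrimidine→pyrimidine, transition)
site 27: C→A (pyrimidine→purine, transversion)
site 28: A→U (purine→pyrimidine, transversion)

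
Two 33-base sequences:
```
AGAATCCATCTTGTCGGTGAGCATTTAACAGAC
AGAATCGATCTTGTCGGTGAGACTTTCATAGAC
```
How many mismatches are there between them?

5

Comparing position by position, 5 bases differ: 7 (C/G), 22 (C/A), 23 (A/C), 27 (A/C), 29 (C/T).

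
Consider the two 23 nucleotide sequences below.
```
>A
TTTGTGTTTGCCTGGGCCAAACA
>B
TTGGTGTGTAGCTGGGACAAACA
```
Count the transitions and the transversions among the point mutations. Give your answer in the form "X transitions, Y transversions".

Transitions (purine↔purine or pyrimidine↔pyrimidine): 10 G→A.
Transversions (purine↔pyrimidine): 3 T→G, 8 T→G, 11 C→G, 17 C→A.

1 transition, 4 transversions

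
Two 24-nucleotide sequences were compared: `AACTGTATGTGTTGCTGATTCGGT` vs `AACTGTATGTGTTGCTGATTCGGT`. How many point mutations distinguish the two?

0

No positions differ; the sequences are identical.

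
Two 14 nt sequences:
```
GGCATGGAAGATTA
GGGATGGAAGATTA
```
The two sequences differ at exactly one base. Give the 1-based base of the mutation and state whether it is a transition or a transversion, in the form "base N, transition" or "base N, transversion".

base 3, transversion

Base 3 changes C→G. C is a pyrimidine and G is a purine, so this is a transversion.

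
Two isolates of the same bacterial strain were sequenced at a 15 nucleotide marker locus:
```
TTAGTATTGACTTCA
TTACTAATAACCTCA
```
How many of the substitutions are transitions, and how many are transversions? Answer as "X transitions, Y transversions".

Mismatches (1-based):
site 4: G→C (purine→pyrimidine, transversion)
site 7: T→A (pyrimidine→purine, transversion)
site 9: G→A (purine→purine, transition)
site 12: T→C (pyrimidine→pyrimidine, transition)

2 transitions, 2 transversions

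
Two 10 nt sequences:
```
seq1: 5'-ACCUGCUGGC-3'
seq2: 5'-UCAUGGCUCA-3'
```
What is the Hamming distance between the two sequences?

7

The sequences differ at bases 1, 3, 6, 7, 8, 9, 10 (1-based) — 7 in total.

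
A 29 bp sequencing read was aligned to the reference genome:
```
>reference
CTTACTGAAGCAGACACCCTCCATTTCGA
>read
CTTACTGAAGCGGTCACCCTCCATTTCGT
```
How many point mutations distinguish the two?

The sequences differ at bases 12, 14, 29 (1-based) — 3 in total.

3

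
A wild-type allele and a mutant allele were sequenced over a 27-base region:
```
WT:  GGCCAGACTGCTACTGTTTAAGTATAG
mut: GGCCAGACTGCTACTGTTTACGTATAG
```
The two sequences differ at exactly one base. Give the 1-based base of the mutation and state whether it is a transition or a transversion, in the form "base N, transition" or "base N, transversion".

base 21, transversion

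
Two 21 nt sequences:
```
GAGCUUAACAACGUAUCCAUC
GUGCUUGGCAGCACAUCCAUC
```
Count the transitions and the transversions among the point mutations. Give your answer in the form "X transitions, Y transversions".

Mismatches (1-based):
position 2: A→U (purine→pyrimidine, transversion)
position 7: A→G (purine→purine, transition)
position 8: A→G (purine→purine, transition)
position 11: A→G (purine→purine, transition)
position 13: G→A (purine→purine, transition)
position 14: U→C (pyrimidine→pyrimidine, transition)

5 transitions, 1 transversion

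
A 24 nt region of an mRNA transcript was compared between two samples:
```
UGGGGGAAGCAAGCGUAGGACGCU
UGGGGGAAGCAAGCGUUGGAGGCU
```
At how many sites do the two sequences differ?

The sequences differ at sites 17, 21 (1-based) — 2 in total.

2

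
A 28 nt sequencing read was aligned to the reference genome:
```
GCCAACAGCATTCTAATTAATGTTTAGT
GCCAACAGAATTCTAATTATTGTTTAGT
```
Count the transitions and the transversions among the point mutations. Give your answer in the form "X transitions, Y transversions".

Mismatches (1-based):
position 9: C→A (pyrimidine→purine, transversion)
position 20: A→T (purine→pyrimidine, transversion)

0 transitions, 2 transversions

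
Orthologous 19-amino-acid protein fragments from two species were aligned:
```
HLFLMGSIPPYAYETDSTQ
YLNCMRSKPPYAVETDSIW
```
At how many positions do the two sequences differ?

Comparing position by position, 8 positions differ: 1 (H/Y), 3 (F/N), 4 (L/C), 6 (G/R), 8 (I/K), 13 (Y/V), 18 (T/I), 19 (Q/W).

8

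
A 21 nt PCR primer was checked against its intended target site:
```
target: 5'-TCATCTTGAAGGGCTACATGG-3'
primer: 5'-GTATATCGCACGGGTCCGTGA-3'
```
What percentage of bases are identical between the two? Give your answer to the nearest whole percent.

52%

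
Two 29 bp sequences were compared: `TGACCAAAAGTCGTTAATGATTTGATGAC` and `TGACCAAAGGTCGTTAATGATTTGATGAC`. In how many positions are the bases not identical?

Comparing position by position, 1 position differs: 9 (A/G).

1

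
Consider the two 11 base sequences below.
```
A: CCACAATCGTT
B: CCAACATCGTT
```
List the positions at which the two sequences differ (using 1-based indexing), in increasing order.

Scanning 1-based: 4: C/A; 5: A/C.

4, 5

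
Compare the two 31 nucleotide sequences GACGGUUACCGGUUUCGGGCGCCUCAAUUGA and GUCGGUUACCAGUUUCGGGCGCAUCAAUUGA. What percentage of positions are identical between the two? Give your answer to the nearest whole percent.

90%

Mismatches at positions 2, 11, 23 (1-based): 3 of 31.
Identical positions: 28/31 = 90.32% → 90%.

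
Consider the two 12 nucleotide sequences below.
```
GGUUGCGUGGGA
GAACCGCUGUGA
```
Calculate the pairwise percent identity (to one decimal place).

Mismatches at positions 2, 3, 4, 5, 6, 7, 10 (1-based): 7 of 12.
Identical positions: 5/12 = 41.67% → 41.7%.

41.7%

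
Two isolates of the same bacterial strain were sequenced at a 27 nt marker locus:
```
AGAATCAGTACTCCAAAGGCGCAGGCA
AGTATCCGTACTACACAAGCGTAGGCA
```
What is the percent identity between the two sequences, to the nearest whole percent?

78%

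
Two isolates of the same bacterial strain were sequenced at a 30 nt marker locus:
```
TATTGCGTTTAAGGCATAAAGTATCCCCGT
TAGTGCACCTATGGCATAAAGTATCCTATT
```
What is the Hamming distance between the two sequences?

8

The sequences differ at bases 3, 7, 8, 9, 12, 27, 28, 29 (1-based) — 8 in total.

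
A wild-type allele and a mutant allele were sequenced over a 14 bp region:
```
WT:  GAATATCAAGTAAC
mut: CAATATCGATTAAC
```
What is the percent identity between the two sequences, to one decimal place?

Mismatches at positions 1, 8, 10 (1-based): 3 of 14.
Identical positions: 11/14 = 78.57% → 78.6%.

78.6%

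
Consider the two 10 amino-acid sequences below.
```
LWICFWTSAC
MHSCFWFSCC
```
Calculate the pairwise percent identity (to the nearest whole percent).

Mismatches at positions 1, 2, 3, 7, 9 (1-based): 5 of 10.
Identical positions: 5/10 = 50% → 50%.

50%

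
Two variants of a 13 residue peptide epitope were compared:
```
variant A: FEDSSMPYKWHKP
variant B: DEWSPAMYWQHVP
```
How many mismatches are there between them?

Comparing position by position, 8 positions differ: 1 (F/D), 3 (D/W), 5 (S/P), 6 (M/A), 7 (P/M), 9 (K/W), 10 (W/Q), 12 (K/V).

8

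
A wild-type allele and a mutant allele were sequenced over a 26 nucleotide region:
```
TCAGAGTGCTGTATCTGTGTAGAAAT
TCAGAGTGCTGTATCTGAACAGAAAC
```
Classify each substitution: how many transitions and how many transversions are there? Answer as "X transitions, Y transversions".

3 transitions, 1 transversion

Mismatches (1-based):
base 18: T→A (pyrimidine→purine, transversion)
base 19: G→A (purine→purine, transition)
base 20: T→C (pyrimidine→pyrimidine, transition)
base 26: T→C (pyrimidine→pyrimidine, transition)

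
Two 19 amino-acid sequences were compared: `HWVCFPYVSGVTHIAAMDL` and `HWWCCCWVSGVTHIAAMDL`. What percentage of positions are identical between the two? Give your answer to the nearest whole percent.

Mismatches at positions 3, 5, 6, 7 (1-based): 4 of 19.
Identical positions: 15/19 = 78.95% → 79%.

79%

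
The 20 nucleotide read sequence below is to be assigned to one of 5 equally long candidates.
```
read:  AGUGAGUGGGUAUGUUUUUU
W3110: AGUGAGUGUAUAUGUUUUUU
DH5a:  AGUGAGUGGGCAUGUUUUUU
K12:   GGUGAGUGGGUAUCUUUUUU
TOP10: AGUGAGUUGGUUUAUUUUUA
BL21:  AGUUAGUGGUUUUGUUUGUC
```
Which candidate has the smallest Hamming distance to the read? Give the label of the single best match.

DH5a

W3110 differs at 2 positions; DH5a differs at 1 position; K12 differs at 2 positions; TOP10 differs at 4 positions; BL21 differs at 5 positions. The closest is DH5a.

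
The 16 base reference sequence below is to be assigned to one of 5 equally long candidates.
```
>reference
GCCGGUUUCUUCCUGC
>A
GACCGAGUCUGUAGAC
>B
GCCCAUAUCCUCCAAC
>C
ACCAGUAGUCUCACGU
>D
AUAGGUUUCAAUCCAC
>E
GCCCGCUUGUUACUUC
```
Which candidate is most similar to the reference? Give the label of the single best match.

A differs at 9 bases; B differs at 6 bases; C differs at 9 bases; D differs at 8 bases; E differs at 5 bases. The closest is E.

E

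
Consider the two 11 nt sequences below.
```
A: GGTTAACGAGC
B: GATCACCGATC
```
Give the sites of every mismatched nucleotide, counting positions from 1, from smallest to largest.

2, 4, 6, 10

Differences at site 2 (G→A), site 4 (T→C), site 6 (A→C), site 10 (G→T).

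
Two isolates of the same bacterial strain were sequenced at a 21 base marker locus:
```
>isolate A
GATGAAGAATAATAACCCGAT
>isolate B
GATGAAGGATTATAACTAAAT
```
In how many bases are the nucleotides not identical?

5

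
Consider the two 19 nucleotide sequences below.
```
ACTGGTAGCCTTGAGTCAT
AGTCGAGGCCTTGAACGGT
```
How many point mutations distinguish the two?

8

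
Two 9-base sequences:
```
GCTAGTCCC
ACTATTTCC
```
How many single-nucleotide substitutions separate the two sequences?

3

The sequences differ at bases 1, 5, 7 (1-based) — 3 in total.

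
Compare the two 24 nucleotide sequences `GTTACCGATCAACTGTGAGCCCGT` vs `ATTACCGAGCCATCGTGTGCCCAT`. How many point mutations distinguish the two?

Comparing position by position, 7 sites differ: 1 (G/A), 9 (T/G), 11 (A/C), 13 (C/T), 14 (T/C), 18 (A/T), 23 (G/A).

7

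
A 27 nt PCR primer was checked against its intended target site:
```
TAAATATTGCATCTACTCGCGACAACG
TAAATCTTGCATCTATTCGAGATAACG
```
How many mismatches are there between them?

4

Mismatches (1-based): site 6: A→C; site 16: C→T; site 20: C→A; site 23: C→T.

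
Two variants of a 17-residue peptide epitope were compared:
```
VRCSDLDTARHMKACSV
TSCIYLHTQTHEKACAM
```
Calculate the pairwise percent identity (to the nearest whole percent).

41%

10 positions differ (1, 2, 4, 5, 7, 9, 10, 12, 16, 17), so 7 of 17 match: 7/17 = 41.18%.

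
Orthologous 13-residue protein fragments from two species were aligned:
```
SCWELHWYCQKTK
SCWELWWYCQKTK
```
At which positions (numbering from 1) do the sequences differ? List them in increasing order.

Scanning 1-based: 6: H/W.

6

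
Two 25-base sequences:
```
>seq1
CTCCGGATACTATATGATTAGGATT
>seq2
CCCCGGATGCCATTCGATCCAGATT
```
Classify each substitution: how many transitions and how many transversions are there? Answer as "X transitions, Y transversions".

Mismatches (1-based):
position 2: T→C (pyrimidine→pyrimidine, transition)
position 9: A→G (purine→purine, transition)
position 11: T→C (pyrimidine→pyrimidine, transition)
position 14: A→T (purine→pyrimidine, transversion)
position 15: T→C (pyrimidine→pyrimidine, transition)
position 19: T→C (pyrimidine→pyrimidine, transition)
position 20: A→C (purine→pyrimidine, transversion)
position 21: G→A (purine→purine, transition)

6 transitions, 2 transversions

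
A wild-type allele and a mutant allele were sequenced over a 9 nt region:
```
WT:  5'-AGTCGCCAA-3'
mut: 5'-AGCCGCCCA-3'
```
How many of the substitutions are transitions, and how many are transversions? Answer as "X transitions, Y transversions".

1 transition, 1 transversion

Transitions (purine↔purine or pyrimidine↔pyrimidine): 3 T→C.
Transversions (purine↔pyrimidine): 8 A→C.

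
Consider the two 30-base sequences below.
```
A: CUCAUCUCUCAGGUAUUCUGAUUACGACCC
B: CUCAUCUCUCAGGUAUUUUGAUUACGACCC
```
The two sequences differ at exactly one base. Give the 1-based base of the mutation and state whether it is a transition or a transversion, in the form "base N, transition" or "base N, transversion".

base 18, transition

Base 18 changes C→U. C is a pyrimidine and U is a pyrimidine, so this is a transition.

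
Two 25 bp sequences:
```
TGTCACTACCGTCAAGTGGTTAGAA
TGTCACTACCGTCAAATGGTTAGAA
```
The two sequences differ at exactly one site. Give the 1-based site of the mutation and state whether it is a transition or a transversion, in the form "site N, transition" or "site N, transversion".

site 16, transition

The sequences differ only at site 16: G→A (purine→purine), a transition.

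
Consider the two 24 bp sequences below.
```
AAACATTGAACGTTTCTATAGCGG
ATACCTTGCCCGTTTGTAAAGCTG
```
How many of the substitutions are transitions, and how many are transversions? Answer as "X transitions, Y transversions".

0 transitions, 7 transversions

Transitions (purine↔purine or pyrimidine↔pyrimidine): none.
Transversions (purine↔pyrimidine): 2 A→T, 5 A→C, 9 A→C, 10 A→C, 16 C→G, 19 T→A, 23 G→T.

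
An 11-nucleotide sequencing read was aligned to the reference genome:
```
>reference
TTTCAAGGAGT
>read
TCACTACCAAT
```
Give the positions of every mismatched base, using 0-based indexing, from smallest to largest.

1, 2, 4, 6, 7, 9

Scanning 0-based: 1: T/C; 2: T/A; 4: A/T; 6: G/C; 7: G/C; 9: G/A.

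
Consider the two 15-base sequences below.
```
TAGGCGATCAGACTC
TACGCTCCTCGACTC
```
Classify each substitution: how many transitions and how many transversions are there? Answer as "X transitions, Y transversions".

2 transitions, 4 transversions

Mismatches (1-based):
position 3: G→C (purine→pyrimidine, transversion)
position 6: G→T (purine→pyrimidine, transversion)
position 7: A→C (purine→pyrimidine, transversion)
position 8: T→C (pyrimidine→pyrimidine, transition)
position 9: C→T (pyrimidine→pyrimidine, transition)
position 10: A→C (purine→pyrimidine, transversion)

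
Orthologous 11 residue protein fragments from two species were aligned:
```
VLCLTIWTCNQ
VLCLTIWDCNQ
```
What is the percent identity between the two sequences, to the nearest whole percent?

Mismatch at position 8 (1-based): 1 of 11.
Identical positions: 10/11 = 90.91% → 91%.

91%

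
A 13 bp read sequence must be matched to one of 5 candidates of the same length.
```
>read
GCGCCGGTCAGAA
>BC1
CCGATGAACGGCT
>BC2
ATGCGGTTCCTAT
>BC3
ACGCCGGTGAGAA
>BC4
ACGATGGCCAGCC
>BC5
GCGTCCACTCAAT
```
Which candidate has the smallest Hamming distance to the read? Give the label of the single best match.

BC3

Hamming distances to read — BC1: 8; BC2: 7; BC3: 2; BC4: 6; BC5: 8.
Smallest is BC3 with 2 mismatches.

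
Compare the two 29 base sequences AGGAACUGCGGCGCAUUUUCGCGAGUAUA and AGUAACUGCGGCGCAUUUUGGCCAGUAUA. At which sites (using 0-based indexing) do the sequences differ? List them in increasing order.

2, 19, 22

Scanning 0-based: 2: G/U; 19: C/G; 22: G/C.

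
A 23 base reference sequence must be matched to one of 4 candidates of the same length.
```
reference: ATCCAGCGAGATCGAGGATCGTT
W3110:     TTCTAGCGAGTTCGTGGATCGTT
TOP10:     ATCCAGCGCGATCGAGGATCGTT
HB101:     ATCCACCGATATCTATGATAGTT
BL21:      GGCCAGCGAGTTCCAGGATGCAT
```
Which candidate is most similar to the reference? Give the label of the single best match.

W3110 differs at 4 bases; TOP10 differs at 1 base; HB101 differs at 5 bases; BL21 differs at 7 bases. The closest is TOP10.

TOP10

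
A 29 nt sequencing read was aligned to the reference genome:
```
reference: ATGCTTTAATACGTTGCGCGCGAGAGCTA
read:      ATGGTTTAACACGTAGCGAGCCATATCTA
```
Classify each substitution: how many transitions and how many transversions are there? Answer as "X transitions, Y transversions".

1 transition, 6 transversions

Mismatches (1-based):
site 4: C→G (pyrimidine→purine, transversion)
site 10: T→C (pyrimidine→pyrimidine, transition)
site 15: T→A (pyrimidine→purine, transversion)
site 19: C→A (pyrimidine→purine, transversion)
site 22: G→C (purine→pyrimidine, transversion)
site 24: G→T (purine→pyrimidine, transversion)
site 26: G→T (purine→pyrimidine, transversion)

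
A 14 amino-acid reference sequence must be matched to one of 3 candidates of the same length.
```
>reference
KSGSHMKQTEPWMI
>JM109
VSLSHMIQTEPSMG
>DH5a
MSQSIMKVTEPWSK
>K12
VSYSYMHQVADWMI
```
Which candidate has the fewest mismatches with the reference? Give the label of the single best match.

JM109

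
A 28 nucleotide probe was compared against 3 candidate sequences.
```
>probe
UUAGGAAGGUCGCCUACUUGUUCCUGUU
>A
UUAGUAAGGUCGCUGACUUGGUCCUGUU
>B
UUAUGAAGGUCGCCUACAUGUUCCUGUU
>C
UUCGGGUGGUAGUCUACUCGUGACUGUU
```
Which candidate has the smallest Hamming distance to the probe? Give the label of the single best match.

B

A differs at 4 positions; B differs at 2 positions; C differs at 8 positions. The closest is B.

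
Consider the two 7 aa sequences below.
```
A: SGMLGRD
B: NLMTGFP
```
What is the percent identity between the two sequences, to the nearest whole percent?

29%

Mismatches at positions 1, 2, 4, 6, 7 (1-based): 5 of 7.
Identical positions: 2/7 = 28.57% → 29%.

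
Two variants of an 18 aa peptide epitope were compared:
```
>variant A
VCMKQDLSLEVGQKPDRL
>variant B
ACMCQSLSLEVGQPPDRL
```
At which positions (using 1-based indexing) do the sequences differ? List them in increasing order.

1, 4, 6, 14

Scanning 1-based: 1: V/A; 4: K/C; 6: D/S; 14: K/P.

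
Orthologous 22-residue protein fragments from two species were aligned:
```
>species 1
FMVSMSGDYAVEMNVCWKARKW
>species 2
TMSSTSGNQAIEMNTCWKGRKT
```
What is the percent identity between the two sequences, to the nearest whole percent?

59%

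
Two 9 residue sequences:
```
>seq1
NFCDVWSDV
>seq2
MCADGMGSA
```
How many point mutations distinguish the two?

8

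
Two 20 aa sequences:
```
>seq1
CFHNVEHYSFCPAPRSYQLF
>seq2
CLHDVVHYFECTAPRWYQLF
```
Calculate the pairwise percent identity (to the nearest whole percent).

7 positions differ (2, 4, 6, 9, 10, 12, 16), so 13 of 20 match: 13/20 = 65%.

65%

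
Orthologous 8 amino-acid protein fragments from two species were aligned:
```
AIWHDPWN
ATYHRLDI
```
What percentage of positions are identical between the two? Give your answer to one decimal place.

25.0%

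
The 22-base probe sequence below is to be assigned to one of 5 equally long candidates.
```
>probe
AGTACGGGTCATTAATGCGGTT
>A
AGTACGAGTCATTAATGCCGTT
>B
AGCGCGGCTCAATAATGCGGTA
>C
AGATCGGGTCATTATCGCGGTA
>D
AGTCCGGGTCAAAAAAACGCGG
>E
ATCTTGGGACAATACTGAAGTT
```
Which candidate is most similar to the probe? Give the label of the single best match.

A

A differs at 2 sites; B differs at 5 sites; C differs at 5 sites; D differs at 8 sites; E differs at 9 sites. The closest is A.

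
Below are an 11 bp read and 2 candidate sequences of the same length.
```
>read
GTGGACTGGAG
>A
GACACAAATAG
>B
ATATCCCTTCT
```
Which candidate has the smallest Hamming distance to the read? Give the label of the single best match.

A

A differs at 8 positions; B differs at 9 positions. The closest is A.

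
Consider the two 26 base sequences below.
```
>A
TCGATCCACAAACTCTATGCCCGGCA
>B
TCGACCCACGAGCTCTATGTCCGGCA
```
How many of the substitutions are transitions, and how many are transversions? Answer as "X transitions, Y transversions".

Mismatches (1-based):
site 5: T→C (pyrimidine→pyrimidine, transition)
site 10: A→G (purine→purine, transition)
site 12: A→G (purine→purine, transition)
site 20: C→T (pyrimidine→pyrimidine, transition)

4 transitions, 0 transversions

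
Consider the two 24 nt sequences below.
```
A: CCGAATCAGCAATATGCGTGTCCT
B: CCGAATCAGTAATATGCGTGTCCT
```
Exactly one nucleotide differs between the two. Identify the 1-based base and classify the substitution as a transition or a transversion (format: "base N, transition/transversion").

base 10, transition

The sequences differ only at base 10: C→T (pyrimidine→pyrimidine), a transition.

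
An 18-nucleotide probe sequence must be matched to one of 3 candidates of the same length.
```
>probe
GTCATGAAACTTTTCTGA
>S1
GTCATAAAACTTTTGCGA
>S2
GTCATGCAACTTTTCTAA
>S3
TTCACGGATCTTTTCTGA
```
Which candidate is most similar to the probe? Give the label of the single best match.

S2

Hamming distances to probe — S1: 3; S2: 2; S3: 4.
Smallest is S2 with 2 mismatches.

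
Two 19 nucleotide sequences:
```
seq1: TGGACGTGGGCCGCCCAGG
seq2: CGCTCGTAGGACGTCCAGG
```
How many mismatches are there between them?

Mismatches (1-based): site 1: T→C; site 3: G→C; site 4: A→T; site 8: G→A; site 11: C→A; site 14: C→T.

6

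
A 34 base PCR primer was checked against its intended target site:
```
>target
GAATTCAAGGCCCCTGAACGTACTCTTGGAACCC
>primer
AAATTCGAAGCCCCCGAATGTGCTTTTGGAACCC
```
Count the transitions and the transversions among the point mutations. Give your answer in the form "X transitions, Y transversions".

7 transitions, 0 transversions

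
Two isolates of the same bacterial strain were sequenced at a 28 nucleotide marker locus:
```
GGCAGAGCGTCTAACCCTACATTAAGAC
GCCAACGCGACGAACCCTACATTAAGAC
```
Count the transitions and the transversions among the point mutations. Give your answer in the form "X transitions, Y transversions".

1 transition, 4 transversions

Transitions (purine↔purine or pyrimidine↔pyrimidine): 5 G→A.
Transversions (purine↔pyrimidine): 2 G→C, 6 A→C, 10 T→A, 12 T→G.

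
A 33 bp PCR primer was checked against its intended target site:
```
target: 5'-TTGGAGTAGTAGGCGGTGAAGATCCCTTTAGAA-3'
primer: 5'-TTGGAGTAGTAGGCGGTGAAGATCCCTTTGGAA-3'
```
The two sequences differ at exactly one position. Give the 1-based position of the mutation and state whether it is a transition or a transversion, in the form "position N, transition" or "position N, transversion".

The sequences differ only at position 30: A→G (purine→purine), a transition.

position 30, transition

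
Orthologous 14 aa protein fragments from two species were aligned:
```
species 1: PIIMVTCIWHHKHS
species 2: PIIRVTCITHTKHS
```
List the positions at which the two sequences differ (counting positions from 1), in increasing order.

Differences at position 4 (M→R), position 9 (W→T), position 11 (H→T).

4, 9, 11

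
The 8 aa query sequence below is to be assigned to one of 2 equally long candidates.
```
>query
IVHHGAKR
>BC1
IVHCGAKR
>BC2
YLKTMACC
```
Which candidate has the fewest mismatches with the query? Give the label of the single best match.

Hamming distances to query — BC1: 1; BC2: 7.
Smallest is BC1 with 1 mismatch.

BC1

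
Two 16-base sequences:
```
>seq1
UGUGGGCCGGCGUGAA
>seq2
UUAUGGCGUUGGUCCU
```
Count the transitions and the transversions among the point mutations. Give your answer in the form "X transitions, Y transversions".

Mismatches (1-based):
position 2: G→U (purine→pyrimidine, transversion)
position 3: U→A (pyrimidine→purine, transversion)
position 4: G→U (purine→pyrimidine, transversion)
position 8: C→G (pyrimidine→purine, transversion)
position 9: G→U (purine→pyrimidine, transversion)
position 10: G→U (purine→pyrimidine, transversion)
position 11: C→G (pyrimidine→purine, transversion)
position 14: G→C (purine→pyrimidine, transversion)
position 15: A→C (purine→pyrimidine, transversion)
position 16: A→U (purine→pyrimidine, transversion)

0 transitions, 10 transversions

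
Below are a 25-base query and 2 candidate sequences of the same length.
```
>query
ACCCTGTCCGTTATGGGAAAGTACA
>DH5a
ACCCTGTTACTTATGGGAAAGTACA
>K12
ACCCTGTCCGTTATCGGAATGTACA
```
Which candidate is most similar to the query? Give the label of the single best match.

DH5a differs at 3 sites; K12 differs at 2 sites. The closest is K12.

K12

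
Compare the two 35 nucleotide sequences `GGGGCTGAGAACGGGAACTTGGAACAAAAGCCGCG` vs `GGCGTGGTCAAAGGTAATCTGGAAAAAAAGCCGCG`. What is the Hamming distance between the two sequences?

Comparing position by position, 10 bases differ: 3 (G/C), 5 (C/T), 6 (T/G), 8 (A/T), 9 (G/C), 12 (C/A), 15 (G/T), 18 (C/T), 19 (T/C), 25 (C/A).

10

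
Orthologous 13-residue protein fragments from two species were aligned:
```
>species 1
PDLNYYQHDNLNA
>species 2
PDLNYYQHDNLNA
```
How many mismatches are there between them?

The two sequences are identical at every position.

0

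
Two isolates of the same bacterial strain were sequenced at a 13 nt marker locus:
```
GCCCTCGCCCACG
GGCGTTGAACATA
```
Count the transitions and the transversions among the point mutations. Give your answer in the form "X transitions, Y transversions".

Transitions (purine↔purine or pyrimidine↔pyrimidine): 6 C→T, 12 C→T, 13 G→A.
Transversions (purine↔pyrimidine): 2 C→G, 4 C→G, 8 C→A, 9 C→A.

3 transitions, 4 transversions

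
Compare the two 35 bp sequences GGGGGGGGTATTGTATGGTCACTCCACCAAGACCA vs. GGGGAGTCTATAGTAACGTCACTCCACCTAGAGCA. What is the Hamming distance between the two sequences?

8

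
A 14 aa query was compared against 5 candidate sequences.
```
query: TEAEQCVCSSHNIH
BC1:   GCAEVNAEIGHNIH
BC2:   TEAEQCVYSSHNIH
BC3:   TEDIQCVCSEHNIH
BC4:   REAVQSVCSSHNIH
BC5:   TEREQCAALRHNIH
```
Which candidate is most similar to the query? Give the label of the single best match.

BC1 differs at 8 positions; BC2 differs at 1 position; BC3 differs at 3 positions; BC4 differs at 3 positions; BC5 differs at 5 positions. The closest is BC2.

BC2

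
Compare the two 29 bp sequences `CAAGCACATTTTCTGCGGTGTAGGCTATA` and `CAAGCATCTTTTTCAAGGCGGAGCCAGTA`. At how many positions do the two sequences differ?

11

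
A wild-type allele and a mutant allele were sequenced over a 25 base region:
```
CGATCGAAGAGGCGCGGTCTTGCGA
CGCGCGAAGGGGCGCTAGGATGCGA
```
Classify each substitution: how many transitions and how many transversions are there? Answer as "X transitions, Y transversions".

Transitions (purine↔purine or pyrimidine↔pyrimidine): 10 A→G, 17 G→A.
Transversions (purine↔pyrimidine): 3 A→C, 4 T→G, 16 G→T, 18 T→G, 19 C→G, 20 T→A.

2 transitions, 6 transversions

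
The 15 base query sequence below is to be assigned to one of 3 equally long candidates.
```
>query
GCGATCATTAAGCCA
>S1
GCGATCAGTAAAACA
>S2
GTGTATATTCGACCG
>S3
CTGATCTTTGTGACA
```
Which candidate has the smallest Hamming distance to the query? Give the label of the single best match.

S1

S1 differs at 3 positions; S2 differs at 8 positions; S3 differs at 6 positions. The closest is S1.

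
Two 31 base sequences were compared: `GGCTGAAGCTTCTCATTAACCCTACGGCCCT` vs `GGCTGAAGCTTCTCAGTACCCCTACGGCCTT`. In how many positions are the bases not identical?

3

Comparing position by position, 3 positions differ: 16 (T/G), 19 (A/C), 30 (C/T).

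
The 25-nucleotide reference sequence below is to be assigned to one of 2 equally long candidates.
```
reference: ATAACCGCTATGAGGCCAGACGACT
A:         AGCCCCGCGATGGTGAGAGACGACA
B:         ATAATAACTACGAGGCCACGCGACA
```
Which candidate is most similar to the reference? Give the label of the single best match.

B

Hamming distances to reference — A: 9; B: 7.
Smallest is B with 7 mismatches.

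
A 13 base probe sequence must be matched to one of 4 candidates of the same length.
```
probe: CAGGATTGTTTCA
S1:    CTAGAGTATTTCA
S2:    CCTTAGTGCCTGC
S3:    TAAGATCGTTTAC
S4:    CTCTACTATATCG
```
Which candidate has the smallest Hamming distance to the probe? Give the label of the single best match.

S1

Hamming distances to probe — S1: 4; S2: 8; S3: 5; S4: 7.
Smallest is S1 with 4 mismatches.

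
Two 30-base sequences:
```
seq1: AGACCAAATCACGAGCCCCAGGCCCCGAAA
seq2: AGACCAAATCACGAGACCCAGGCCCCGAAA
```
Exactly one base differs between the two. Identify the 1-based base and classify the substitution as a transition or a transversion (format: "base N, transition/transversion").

Base 16 changes C→A. C is a pyrimidine and A is a purine, so this is a transversion.

base 16, transversion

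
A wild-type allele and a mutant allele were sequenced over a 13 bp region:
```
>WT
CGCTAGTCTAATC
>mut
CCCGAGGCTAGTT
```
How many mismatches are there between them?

Mismatches (1-based): base 2: G→C; base 4: T→G; base 7: T→G; base 11: A→G; base 13: C→T.

5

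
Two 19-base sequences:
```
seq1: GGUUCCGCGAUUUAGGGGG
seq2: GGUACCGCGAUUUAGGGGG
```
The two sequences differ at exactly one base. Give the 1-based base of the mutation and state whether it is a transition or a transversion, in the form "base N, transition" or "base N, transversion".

base 4, transversion

The sequences differ only at base 4: U→A (pyrimidine→purine), a transversion.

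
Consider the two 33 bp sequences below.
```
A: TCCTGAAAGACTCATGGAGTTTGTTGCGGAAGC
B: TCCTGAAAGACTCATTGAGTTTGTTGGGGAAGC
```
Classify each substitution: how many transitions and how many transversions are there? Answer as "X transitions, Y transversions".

Mismatches (1-based):
position 16: G→T (purine→pyrimidine, transversion)
position 27: C→G (pyrimidine→purine, transversion)

0 transitions, 2 transversions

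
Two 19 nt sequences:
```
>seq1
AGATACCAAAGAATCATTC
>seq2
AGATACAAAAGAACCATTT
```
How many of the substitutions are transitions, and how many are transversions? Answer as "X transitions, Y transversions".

Mismatches (1-based):
base 7: C→A (pyrimidine→purine, transversion)
base 14: T→C (pyrimidine→pyrimidine, transition)
base 19: C→T (pyrimidine→pyrimidine, transition)

2 transitions, 1 transversion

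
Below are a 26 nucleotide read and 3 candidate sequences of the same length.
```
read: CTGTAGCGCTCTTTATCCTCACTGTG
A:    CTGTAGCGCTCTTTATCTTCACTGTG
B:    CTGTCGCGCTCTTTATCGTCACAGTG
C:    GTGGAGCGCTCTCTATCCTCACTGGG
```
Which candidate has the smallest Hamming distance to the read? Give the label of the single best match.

A

Hamming distances to read — A: 1; B: 3; C: 4.
Smallest is A with 1 mismatch.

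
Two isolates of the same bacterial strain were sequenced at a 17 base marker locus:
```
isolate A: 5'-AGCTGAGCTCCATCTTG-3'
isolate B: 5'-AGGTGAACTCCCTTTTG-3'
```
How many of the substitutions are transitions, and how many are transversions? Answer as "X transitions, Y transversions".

2 transitions, 2 transversions

Mismatches (1-based):
site 3: C→G (pyrimidine→purine, transversion)
site 7: G→A (purine→purine, transition)
site 12: A→C (purine→pyrimidine, transversion)
site 14: C→T (pyrimidine→pyrimidine, transition)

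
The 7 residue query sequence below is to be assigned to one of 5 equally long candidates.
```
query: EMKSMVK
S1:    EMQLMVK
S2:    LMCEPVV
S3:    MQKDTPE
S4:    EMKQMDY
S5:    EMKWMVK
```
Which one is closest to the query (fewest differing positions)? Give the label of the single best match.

S1 differs at 2 positions; S2 differs at 5 positions; S3 differs at 6 positions; S4 differs at 3 positions; S5 differs at 1 position. The closest is S5.

S5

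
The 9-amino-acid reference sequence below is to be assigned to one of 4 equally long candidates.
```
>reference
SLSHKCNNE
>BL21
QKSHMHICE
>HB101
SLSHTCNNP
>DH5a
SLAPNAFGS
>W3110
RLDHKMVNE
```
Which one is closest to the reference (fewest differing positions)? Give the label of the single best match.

BL21 differs at 6 positions; HB101 differs at 2 positions; DH5a differs at 7 positions; W3110 differs at 4 positions. The closest is HB101.

HB101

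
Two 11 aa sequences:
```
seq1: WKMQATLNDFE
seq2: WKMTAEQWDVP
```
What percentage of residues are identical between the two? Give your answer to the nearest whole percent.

Mismatches at positions 4, 6, 7, 8, 10, 11 (1-based): 6 of 11.
Identical positions: 5/11 = 45.45% → 45%.

45%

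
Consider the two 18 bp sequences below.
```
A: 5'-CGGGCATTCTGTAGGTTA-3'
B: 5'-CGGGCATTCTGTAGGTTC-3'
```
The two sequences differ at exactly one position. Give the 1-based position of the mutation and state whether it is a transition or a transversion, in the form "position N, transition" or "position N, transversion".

position 18, transversion

Position 18 changes A→C. A is a purine and C is a pyrimidine, so this is a transversion.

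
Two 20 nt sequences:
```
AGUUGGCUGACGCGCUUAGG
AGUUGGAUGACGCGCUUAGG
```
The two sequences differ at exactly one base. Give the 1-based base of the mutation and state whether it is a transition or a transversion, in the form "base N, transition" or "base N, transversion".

base 7, transversion

Base 7 changes C→A. C is a pyrimidine and A is a purine, so this is a transversion.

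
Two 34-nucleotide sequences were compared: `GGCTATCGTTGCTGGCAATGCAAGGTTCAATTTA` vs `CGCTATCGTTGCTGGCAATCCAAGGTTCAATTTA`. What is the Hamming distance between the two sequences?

2

Comparing position by position, 2 sites differ: 1 (G/C), 20 (G/C).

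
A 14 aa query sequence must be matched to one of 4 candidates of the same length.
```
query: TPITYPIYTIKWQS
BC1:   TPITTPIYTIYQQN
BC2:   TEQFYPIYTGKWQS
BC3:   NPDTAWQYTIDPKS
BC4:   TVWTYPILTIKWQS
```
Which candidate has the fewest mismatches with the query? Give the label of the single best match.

BC4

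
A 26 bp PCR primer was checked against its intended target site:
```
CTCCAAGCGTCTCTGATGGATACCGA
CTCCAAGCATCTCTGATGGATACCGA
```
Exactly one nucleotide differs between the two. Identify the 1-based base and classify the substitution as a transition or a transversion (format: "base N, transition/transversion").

Base 9 changes G→A. G is a purine and A is a purine, so this is a transition.

base 9, transition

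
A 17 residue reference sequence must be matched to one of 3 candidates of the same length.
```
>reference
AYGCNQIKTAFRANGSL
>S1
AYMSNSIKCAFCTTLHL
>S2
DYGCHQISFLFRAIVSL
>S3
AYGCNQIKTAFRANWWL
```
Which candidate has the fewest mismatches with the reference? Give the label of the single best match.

S3

S1 differs at 9 residues; S2 differs at 7 residues; S3 differs at 2 residues. The closest is S3.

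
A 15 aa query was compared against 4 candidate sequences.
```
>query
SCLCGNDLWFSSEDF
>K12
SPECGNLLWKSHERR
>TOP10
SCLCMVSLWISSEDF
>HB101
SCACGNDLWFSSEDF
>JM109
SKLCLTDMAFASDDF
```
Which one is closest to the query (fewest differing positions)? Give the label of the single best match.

HB101

K12 differs at 7 positions; TOP10 differs at 4 positions; HB101 differs at 1 position; JM109 differs at 7 positions. The closest is HB101.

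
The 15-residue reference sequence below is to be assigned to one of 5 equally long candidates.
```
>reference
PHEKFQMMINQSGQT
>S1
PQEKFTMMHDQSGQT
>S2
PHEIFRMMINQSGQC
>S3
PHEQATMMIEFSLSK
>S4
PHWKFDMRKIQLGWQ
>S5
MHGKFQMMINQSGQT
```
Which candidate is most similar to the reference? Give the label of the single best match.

S1 differs at 4 residues; S2 differs at 3 residues; S3 differs at 8 residues; S4 differs at 8 residues; S5 differs at 2 residues. The closest is S5.

S5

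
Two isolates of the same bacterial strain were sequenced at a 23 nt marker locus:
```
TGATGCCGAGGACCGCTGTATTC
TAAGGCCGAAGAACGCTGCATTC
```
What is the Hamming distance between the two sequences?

5

The sequences differ at sites 2, 4, 10, 13, 19 (1-based) — 5 in total.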